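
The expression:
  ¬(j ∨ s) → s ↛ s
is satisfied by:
  {s: True, j: True}
  {s: True, j: False}
  {j: True, s: False}


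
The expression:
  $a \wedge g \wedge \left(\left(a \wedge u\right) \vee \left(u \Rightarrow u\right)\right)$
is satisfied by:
  {a: True, g: True}


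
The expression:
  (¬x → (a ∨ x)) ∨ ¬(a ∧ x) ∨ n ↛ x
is always true.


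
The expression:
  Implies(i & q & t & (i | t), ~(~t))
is always true.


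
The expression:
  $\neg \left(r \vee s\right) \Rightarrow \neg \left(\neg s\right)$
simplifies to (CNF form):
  $r \vee s$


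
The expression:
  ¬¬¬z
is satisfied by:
  {z: False}


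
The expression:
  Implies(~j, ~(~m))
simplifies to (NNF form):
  j | m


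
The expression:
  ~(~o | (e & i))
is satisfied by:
  {o: True, e: False, i: False}
  {i: True, o: True, e: False}
  {e: True, o: True, i: False}


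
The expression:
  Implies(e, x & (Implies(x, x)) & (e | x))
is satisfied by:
  {x: True, e: False}
  {e: False, x: False}
  {e: True, x: True}


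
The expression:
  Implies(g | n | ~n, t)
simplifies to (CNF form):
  t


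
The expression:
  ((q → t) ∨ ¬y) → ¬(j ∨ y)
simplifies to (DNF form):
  (y ∧ ¬y) ∨ (¬j ∧ ¬y) ∨ (q ∧ y ∧ ¬t) ∨ (q ∧ y ∧ ¬y) ∨ (q ∧ ¬j ∧ ¬t) ∨ (q ∧ ¬j ∧ ¬y) ∨ (y ∧ ¬t ∧ ¬y) ∨ (¬j ∧ ¬t ∧ ¬y)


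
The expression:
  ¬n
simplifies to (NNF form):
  ¬n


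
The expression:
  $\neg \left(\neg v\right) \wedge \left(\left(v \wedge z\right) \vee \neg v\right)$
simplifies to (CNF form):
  $v \wedge z$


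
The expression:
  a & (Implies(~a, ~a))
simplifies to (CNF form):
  a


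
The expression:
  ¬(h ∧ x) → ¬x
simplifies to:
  h ∨ ¬x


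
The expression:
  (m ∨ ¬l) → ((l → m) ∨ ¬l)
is always true.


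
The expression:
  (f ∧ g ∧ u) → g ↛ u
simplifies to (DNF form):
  ¬f ∨ ¬g ∨ ¬u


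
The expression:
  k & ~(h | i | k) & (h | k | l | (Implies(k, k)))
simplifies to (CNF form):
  False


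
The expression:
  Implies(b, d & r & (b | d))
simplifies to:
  ~b | (d & r)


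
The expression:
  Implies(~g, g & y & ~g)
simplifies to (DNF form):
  g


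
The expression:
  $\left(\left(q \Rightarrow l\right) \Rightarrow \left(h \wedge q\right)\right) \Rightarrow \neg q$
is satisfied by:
  {l: True, q: False, h: False}
  {l: False, q: False, h: False}
  {h: True, l: True, q: False}
  {h: True, l: False, q: False}
  {q: True, l: True, h: False}


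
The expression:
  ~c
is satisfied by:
  {c: False}


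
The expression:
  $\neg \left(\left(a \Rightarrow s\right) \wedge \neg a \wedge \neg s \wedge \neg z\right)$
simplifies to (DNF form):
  $a \vee s \vee z$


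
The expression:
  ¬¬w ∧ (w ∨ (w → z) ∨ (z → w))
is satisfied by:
  {w: True}


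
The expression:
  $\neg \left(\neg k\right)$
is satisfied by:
  {k: True}


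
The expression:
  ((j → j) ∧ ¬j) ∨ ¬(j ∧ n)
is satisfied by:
  {n: False, j: False}
  {j: True, n: False}
  {n: True, j: False}


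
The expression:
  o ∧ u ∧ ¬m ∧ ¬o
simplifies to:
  False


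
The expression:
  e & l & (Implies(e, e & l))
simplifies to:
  e & l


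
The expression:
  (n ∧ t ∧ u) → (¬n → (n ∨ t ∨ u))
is always true.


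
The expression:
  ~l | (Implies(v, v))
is always true.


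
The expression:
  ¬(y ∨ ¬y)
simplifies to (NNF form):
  False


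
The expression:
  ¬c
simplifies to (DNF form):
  ¬c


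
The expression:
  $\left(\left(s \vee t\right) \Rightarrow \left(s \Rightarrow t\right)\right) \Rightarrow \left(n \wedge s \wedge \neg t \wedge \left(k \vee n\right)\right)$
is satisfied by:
  {s: True, t: False}


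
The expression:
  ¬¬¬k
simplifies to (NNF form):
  ¬k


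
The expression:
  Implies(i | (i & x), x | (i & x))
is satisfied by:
  {x: True, i: False}
  {i: False, x: False}
  {i: True, x: True}


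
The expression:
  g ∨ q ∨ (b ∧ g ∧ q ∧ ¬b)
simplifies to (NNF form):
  g ∨ q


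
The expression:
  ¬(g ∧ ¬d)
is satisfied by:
  {d: True, g: False}
  {g: False, d: False}
  {g: True, d: True}


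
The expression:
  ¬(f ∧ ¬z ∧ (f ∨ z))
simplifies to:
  z ∨ ¬f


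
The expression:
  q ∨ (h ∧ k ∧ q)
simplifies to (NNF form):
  q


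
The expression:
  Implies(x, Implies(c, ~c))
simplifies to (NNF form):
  ~c | ~x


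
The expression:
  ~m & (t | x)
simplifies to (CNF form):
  ~m & (t | x)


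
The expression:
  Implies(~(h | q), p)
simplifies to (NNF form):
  h | p | q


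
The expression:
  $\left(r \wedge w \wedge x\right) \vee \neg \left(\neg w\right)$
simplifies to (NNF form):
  $w$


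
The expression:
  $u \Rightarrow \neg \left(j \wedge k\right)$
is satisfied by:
  {u: False, k: False, j: False}
  {j: True, u: False, k: False}
  {k: True, u: False, j: False}
  {j: True, k: True, u: False}
  {u: True, j: False, k: False}
  {j: True, u: True, k: False}
  {k: True, u: True, j: False}


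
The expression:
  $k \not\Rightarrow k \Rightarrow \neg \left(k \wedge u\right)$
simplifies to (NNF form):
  $\text{True}$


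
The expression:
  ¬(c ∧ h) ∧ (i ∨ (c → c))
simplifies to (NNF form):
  ¬c ∨ ¬h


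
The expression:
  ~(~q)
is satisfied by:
  {q: True}


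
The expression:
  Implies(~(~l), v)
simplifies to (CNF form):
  v | ~l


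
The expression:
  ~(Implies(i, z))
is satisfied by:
  {i: True, z: False}


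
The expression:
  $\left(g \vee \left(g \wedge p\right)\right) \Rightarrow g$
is always true.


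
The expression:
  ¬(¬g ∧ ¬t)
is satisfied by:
  {t: True, g: True}
  {t: True, g: False}
  {g: True, t: False}


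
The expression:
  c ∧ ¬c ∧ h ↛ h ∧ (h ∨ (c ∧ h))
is never true.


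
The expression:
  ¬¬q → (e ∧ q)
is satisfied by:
  {e: True, q: False}
  {q: False, e: False}
  {q: True, e: True}


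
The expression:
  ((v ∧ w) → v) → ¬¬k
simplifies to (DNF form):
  k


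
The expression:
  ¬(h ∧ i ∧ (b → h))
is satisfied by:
  {h: False, i: False}
  {i: True, h: False}
  {h: True, i: False}


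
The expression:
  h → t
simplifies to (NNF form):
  t ∨ ¬h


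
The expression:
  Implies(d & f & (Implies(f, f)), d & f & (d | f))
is always true.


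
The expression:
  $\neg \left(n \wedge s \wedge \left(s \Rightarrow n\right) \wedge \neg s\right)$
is always true.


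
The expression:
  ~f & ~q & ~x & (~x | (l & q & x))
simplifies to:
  ~f & ~q & ~x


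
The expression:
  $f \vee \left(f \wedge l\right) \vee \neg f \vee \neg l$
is always true.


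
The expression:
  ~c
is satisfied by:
  {c: False}


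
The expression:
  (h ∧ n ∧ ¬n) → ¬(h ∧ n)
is always true.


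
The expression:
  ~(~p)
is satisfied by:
  {p: True}


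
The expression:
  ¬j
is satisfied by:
  {j: False}


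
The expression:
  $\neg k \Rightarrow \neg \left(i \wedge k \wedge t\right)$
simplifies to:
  $\text{True}$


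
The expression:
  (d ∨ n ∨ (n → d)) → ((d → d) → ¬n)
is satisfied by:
  {n: False}


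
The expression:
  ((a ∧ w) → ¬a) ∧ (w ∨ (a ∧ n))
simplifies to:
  (a ∨ w) ∧ (n ∨ w) ∧ (¬a ∨ ¬w)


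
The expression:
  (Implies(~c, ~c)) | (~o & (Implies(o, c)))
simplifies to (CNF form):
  True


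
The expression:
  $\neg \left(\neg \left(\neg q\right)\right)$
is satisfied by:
  {q: False}


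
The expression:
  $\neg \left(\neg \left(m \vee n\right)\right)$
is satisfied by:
  {n: True, m: True}
  {n: True, m: False}
  {m: True, n: False}


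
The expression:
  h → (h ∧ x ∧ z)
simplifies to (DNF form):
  (x ∧ z) ∨ ¬h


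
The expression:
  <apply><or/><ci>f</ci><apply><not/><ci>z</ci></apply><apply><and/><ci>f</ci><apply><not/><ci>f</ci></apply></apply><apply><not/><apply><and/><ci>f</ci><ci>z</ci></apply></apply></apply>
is always true.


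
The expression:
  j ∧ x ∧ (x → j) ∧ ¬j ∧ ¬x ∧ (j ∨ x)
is never true.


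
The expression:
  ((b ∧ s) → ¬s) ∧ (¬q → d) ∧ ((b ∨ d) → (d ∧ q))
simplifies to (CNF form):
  q ∧ (d ∨ ¬b) ∧ (¬b ∨ ¬s)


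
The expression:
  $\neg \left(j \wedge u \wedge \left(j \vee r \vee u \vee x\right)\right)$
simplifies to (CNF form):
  $\neg j \vee \neg u$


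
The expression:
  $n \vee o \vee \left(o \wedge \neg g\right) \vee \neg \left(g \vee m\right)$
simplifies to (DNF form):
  $n \vee o \vee \left(\neg g \wedge \neg m\right)$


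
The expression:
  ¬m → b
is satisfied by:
  {b: True, m: True}
  {b: True, m: False}
  {m: True, b: False}


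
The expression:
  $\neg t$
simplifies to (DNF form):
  $\neg t$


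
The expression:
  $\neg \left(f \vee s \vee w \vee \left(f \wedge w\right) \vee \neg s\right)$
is never true.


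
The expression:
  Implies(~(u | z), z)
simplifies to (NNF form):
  u | z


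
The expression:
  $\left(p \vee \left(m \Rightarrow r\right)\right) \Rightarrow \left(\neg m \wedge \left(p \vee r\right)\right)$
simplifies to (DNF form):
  $\left(p \wedge \neg m\right) \vee \left(r \wedge \neg m\right) \vee \left(m \wedge \neg p \wedge \neg r\right)$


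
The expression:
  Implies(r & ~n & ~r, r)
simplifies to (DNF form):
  True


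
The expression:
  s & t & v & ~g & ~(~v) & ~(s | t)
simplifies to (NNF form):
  False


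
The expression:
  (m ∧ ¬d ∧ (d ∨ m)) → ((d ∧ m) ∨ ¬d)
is always true.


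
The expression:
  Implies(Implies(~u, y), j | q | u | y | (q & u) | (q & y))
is always true.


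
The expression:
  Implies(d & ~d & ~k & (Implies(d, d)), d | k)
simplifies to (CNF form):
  True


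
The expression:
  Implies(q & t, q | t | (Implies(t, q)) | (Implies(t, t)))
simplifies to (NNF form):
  True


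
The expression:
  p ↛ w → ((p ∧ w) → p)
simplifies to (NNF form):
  True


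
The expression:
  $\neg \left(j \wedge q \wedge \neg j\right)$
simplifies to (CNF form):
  $\text{True}$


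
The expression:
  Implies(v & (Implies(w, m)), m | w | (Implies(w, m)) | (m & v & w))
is always true.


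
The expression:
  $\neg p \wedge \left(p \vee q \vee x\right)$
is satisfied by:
  {x: True, q: True, p: False}
  {x: True, q: False, p: False}
  {q: True, x: False, p: False}


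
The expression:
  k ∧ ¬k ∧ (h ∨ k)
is never true.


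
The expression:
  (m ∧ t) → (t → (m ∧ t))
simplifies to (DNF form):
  True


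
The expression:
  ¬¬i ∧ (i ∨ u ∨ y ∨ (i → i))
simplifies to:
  i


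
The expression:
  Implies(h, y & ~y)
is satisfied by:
  {h: False}


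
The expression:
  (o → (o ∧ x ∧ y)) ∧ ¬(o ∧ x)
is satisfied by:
  {o: False}


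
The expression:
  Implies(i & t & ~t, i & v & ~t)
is always true.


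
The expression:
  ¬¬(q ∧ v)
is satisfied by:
  {q: True, v: True}


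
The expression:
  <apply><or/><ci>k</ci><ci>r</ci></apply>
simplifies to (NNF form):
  <apply><or/><ci>k</ci><ci>r</ci></apply>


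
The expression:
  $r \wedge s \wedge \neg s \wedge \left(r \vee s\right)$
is never true.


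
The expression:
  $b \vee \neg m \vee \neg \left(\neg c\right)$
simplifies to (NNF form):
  $b \vee c \vee \neg m$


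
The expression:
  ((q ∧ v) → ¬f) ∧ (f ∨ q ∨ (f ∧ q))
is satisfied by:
  {q: True, v: False, f: False}
  {f: True, q: True, v: False}
  {q: True, v: True, f: False}
  {f: True, v: False, q: False}
  {f: True, v: True, q: False}


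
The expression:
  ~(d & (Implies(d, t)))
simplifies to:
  ~d | ~t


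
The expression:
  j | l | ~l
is always true.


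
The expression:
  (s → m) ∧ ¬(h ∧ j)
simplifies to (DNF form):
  (m ∧ ¬h) ∨ (m ∧ ¬j) ∨ (¬h ∧ ¬s) ∨ (¬j ∧ ¬s)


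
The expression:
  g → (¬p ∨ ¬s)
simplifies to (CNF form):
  ¬g ∨ ¬p ∨ ¬s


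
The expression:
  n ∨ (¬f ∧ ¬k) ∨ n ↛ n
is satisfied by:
  {n: True, f: False, k: False}
  {n: True, k: True, f: False}
  {n: True, f: True, k: False}
  {n: True, k: True, f: True}
  {k: False, f: False, n: False}


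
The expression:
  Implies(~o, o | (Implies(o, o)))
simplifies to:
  True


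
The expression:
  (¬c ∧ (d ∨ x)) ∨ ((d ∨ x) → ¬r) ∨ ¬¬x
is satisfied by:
  {x: True, c: False, d: False, r: False}
  {x: False, c: False, d: False, r: False}
  {r: True, x: True, c: False, d: False}
  {r: True, x: False, c: False, d: False}
  {x: True, d: True, r: False, c: False}
  {d: True, r: False, c: False, x: False}
  {r: True, d: True, x: True, c: False}
  {r: True, d: True, x: False, c: False}
  {x: True, c: True, r: False, d: False}
  {c: True, r: False, d: False, x: False}
  {x: True, r: True, c: True, d: False}
  {r: True, c: True, x: False, d: False}
  {x: True, d: True, c: True, r: False}
  {d: True, c: True, r: False, x: False}
  {r: True, d: True, c: True, x: True}


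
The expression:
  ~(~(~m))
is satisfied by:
  {m: False}


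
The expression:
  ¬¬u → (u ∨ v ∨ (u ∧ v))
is always true.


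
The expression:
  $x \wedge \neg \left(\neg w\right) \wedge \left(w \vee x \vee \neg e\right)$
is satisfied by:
  {w: True, x: True}


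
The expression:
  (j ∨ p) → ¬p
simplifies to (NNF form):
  ¬p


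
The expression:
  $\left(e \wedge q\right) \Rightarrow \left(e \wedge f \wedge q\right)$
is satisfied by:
  {f: True, e: False, q: False}
  {f: False, e: False, q: False}
  {q: True, f: True, e: False}
  {q: True, f: False, e: False}
  {e: True, f: True, q: False}
  {e: True, f: False, q: False}
  {e: True, q: True, f: True}


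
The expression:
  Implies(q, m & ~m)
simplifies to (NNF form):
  ~q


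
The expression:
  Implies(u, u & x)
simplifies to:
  x | ~u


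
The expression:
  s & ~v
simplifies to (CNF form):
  s & ~v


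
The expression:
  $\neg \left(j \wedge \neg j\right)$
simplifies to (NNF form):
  $\text{True}$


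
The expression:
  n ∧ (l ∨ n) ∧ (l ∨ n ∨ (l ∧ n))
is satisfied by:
  {n: True}


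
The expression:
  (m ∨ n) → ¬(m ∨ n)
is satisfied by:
  {n: False, m: False}


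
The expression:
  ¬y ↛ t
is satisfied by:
  {t: True, y: False}
  {y: False, t: False}
  {y: True, t: True}


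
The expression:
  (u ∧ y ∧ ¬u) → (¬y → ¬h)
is always true.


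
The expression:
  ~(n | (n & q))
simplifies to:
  ~n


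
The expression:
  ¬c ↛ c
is always true.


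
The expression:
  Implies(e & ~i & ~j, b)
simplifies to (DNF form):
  b | i | j | ~e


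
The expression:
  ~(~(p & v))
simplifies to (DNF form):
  p & v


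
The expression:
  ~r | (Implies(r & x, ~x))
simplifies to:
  ~r | ~x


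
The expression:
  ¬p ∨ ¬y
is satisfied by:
  {p: False, y: False}
  {y: True, p: False}
  {p: True, y: False}


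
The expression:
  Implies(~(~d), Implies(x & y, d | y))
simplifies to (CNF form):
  True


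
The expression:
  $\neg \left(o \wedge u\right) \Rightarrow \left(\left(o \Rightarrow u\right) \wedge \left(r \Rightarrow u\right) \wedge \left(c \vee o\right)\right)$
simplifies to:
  $\left(c \vee o\right) \wedge \left(u \vee \neg o\right) \wedge \left(u \vee \neg r\right)$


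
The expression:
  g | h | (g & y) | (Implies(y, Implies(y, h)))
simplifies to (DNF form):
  g | h | ~y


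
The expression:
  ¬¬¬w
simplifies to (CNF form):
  ¬w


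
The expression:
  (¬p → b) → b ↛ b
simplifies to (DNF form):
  ¬b ∧ ¬p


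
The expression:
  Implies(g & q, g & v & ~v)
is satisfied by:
  {g: False, q: False}
  {q: True, g: False}
  {g: True, q: False}


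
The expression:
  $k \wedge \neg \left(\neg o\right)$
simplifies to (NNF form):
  $k \wedge o$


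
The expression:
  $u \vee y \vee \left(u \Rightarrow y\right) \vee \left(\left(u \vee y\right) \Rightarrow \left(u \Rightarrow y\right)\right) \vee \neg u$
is always true.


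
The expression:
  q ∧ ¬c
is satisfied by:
  {q: True, c: False}


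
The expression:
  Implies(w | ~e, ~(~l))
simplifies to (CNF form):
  (e | l) & (l | ~w)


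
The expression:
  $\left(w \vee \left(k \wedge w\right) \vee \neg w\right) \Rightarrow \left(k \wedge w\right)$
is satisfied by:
  {w: True, k: True}


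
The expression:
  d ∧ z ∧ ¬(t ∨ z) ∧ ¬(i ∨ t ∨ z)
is never true.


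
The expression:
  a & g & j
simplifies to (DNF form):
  a & g & j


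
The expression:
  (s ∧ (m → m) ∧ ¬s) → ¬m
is always true.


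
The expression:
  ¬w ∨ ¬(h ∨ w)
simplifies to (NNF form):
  ¬w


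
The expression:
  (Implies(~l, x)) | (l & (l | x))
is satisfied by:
  {x: True, l: True}
  {x: True, l: False}
  {l: True, x: False}


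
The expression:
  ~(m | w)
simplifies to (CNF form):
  ~m & ~w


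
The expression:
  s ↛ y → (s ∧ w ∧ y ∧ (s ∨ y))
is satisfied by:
  {y: True, s: False}
  {s: False, y: False}
  {s: True, y: True}


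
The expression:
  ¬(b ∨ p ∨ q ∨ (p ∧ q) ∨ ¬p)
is never true.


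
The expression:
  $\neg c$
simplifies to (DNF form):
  $\neg c$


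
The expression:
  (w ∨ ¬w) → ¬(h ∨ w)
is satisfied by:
  {w: False, h: False}


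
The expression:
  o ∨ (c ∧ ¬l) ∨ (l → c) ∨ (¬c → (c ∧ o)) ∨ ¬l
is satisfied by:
  {o: True, c: True, l: False}
  {o: True, l: False, c: False}
  {c: True, l: False, o: False}
  {c: False, l: False, o: False}
  {o: True, c: True, l: True}
  {o: True, l: True, c: False}
  {c: True, l: True, o: False}


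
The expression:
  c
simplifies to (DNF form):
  c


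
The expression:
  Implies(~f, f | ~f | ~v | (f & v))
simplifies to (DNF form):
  True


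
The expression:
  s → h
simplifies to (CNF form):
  h ∨ ¬s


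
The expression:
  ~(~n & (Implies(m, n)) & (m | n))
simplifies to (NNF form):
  True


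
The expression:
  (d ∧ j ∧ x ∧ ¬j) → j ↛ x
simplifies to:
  True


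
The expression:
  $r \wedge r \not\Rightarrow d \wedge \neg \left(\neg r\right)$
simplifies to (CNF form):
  $r \wedge \neg d$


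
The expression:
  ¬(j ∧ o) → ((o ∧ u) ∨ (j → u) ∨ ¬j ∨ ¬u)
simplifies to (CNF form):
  True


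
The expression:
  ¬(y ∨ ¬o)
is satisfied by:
  {o: True, y: False}


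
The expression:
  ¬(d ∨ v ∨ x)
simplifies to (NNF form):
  ¬d ∧ ¬v ∧ ¬x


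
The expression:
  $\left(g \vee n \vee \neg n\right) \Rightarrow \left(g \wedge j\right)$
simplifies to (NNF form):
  $g \wedge j$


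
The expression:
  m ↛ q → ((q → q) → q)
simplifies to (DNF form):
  q ∨ ¬m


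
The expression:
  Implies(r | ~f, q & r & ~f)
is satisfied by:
  {q: True, f: True, r: False}
  {f: True, r: False, q: False}
  {q: True, r: True, f: False}


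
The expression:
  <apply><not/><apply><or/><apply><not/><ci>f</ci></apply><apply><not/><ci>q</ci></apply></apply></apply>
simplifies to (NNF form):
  <apply><and/><ci>f</ci><ci>q</ci></apply>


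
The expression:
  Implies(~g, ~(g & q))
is always true.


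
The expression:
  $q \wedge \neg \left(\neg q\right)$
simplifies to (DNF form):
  $q$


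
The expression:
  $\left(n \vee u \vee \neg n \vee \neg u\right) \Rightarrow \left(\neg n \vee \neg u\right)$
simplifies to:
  $\neg n \vee \neg u$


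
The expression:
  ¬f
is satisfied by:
  {f: False}


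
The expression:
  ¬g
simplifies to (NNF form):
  ¬g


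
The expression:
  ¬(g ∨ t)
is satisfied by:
  {g: False, t: False}


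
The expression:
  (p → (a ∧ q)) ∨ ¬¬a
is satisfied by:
  {a: True, p: False}
  {p: False, a: False}
  {p: True, a: True}


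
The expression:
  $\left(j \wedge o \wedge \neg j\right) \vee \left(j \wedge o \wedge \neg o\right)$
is never true.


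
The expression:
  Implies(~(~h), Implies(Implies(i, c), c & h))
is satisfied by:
  {i: True, c: True, h: False}
  {i: True, h: False, c: False}
  {c: True, h: False, i: False}
  {c: False, h: False, i: False}
  {i: True, c: True, h: True}
  {i: True, h: True, c: False}
  {c: True, h: True, i: False}


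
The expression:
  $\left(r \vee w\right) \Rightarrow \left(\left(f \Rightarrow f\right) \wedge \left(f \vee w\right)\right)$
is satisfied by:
  {w: True, f: True, r: False}
  {w: True, f: False, r: False}
  {f: True, w: False, r: False}
  {w: False, f: False, r: False}
  {r: True, w: True, f: True}
  {r: True, w: True, f: False}
  {r: True, f: True, w: False}


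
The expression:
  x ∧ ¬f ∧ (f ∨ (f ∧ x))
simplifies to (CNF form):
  False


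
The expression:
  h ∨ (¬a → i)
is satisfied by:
  {i: True, a: True, h: True}
  {i: True, a: True, h: False}
  {i: True, h: True, a: False}
  {i: True, h: False, a: False}
  {a: True, h: True, i: False}
  {a: True, h: False, i: False}
  {h: True, a: False, i: False}


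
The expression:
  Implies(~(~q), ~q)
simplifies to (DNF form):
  ~q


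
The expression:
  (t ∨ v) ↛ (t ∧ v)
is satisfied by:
  {t: True, v: False}
  {v: True, t: False}


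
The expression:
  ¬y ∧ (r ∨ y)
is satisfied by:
  {r: True, y: False}


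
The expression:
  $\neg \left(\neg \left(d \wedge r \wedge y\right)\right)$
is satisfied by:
  {r: True, d: True, y: True}


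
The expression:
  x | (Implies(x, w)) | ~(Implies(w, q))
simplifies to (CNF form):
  True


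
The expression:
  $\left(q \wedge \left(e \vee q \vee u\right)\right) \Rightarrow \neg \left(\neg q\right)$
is always true.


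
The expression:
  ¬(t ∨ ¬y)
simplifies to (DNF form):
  y ∧ ¬t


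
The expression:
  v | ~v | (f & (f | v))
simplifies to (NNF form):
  True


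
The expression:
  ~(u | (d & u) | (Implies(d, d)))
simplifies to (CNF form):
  False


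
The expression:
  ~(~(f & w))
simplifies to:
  f & w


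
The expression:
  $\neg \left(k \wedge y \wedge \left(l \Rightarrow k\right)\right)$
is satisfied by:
  {k: False, y: False}
  {y: True, k: False}
  {k: True, y: False}


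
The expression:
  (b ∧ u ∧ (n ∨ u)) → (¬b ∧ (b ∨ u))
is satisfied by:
  {u: False, b: False}
  {b: True, u: False}
  {u: True, b: False}


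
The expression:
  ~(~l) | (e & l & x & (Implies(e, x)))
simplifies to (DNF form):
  l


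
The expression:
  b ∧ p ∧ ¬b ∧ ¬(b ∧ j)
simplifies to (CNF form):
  False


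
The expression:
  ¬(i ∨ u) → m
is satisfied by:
  {i: True, m: True, u: True}
  {i: True, m: True, u: False}
  {i: True, u: True, m: False}
  {i: True, u: False, m: False}
  {m: True, u: True, i: False}
  {m: True, u: False, i: False}
  {u: True, m: False, i: False}


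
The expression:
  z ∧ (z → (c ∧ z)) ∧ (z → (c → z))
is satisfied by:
  {c: True, z: True}


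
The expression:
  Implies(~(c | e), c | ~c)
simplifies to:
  True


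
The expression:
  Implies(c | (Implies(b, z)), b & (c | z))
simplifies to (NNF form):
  b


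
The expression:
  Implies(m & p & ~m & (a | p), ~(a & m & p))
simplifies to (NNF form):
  True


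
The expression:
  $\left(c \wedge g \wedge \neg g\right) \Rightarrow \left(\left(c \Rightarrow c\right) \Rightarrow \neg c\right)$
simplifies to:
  $\text{True}$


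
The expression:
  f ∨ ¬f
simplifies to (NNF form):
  True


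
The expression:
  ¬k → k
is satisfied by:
  {k: True}


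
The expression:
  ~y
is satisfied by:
  {y: False}


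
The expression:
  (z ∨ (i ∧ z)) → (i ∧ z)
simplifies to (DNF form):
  i ∨ ¬z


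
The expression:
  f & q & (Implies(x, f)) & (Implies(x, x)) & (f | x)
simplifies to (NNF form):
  f & q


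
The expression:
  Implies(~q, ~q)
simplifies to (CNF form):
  True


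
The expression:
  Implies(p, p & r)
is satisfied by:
  {r: True, p: False}
  {p: False, r: False}
  {p: True, r: True}


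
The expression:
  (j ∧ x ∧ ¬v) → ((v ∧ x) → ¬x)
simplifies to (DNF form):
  True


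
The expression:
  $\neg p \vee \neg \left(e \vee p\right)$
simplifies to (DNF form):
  $\neg p$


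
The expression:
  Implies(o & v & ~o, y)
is always true.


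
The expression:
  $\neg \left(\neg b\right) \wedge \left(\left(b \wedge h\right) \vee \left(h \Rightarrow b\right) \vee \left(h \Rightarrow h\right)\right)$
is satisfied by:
  {b: True}


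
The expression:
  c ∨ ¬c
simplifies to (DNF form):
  True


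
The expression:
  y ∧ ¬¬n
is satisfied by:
  {y: True, n: True}


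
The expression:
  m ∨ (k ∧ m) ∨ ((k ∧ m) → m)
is always true.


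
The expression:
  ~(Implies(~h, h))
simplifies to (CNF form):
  ~h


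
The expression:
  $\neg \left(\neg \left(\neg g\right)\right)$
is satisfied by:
  {g: False}


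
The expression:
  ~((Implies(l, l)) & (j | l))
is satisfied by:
  {l: False, j: False}


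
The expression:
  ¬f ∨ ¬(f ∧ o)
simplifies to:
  ¬f ∨ ¬o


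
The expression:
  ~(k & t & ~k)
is always true.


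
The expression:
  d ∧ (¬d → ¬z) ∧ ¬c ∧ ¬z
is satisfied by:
  {d: True, z: False, c: False}


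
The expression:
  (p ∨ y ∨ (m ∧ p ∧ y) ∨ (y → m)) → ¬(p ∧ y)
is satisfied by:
  {p: False, y: False}
  {y: True, p: False}
  {p: True, y: False}


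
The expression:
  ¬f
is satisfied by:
  {f: False}


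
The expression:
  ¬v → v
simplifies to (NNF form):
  v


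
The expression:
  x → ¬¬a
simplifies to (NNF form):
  a ∨ ¬x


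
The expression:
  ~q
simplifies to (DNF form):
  ~q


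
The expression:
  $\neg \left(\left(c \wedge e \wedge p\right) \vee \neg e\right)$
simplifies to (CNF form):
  $e \wedge \left(\neg c \vee \neg p\right)$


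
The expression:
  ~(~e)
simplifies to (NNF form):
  e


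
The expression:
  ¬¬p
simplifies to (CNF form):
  p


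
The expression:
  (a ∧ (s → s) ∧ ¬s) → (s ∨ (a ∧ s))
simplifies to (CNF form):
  s ∨ ¬a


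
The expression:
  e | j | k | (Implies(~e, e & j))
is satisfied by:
  {k: True, e: True, j: True}
  {k: True, e: True, j: False}
  {k: True, j: True, e: False}
  {k: True, j: False, e: False}
  {e: True, j: True, k: False}
  {e: True, j: False, k: False}
  {j: True, e: False, k: False}


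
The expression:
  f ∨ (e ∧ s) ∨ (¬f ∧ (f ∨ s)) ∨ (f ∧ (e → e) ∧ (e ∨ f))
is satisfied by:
  {s: True, f: True}
  {s: True, f: False}
  {f: True, s: False}


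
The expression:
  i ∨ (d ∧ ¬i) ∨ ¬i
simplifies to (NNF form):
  True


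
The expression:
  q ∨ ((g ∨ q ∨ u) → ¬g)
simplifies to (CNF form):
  q ∨ ¬g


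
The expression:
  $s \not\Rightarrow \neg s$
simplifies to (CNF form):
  $s$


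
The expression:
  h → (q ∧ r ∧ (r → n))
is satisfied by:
  {r: True, q: True, n: True, h: False}
  {r: True, q: True, n: False, h: False}
  {r: True, n: True, q: False, h: False}
  {r: True, n: False, q: False, h: False}
  {q: True, n: True, r: False, h: False}
  {q: True, r: False, n: False, h: False}
  {q: False, n: True, r: False, h: False}
  {q: False, r: False, n: False, h: False}
  {r: True, h: True, q: True, n: True}


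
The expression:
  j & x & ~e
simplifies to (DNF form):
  j & x & ~e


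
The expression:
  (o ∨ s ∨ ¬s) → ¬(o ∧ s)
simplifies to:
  ¬o ∨ ¬s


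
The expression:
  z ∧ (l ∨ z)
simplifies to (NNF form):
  z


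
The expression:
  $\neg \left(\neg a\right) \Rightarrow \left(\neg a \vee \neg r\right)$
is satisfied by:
  {a: False, r: False}
  {r: True, a: False}
  {a: True, r: False}


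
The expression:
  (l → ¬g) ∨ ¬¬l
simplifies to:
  True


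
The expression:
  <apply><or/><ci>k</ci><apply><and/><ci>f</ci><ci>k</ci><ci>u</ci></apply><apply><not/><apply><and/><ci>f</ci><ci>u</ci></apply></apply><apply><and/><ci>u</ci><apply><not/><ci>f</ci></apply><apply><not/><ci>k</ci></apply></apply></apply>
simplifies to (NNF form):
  <apply><or/><ci>k</ci><apply><not/><ci>f</ci></apply><apply><not/><ci>u</ci></apply></apply>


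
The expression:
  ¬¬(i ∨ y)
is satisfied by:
  {i: True, y: True}
  {i: True, y: False}
  {y: True, i: False}


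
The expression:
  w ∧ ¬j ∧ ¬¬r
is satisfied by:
  {r: True, w: True, j: False}


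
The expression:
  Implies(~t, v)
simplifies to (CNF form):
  t | v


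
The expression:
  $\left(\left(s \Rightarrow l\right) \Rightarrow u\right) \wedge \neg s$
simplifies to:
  $u \wedge \neg s$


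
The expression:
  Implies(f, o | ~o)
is always true.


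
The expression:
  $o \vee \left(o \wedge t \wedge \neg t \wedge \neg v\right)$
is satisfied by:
  {o: True}


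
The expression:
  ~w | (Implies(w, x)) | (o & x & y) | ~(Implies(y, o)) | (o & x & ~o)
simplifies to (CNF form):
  (x | y | ~w) & (x | ~o | ~w)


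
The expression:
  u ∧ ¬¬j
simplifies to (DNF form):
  j ∧ u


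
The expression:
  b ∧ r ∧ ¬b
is never true.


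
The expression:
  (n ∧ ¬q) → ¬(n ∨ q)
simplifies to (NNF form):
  q ∨ ¬n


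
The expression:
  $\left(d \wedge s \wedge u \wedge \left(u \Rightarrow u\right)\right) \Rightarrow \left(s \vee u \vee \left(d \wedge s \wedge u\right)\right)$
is always true.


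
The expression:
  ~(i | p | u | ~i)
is never true.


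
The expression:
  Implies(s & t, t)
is always true.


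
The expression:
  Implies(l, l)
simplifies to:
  True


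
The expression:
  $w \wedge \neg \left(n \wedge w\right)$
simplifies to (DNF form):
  $w \wedge \neg n$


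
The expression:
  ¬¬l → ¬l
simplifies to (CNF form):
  ¬l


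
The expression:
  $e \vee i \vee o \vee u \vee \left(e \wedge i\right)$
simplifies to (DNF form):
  $e \vee i \vee o \vee u$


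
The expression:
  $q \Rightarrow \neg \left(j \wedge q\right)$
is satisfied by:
  {q: False, j: False}
  {j: True, q: False}
  {q: True, j: False}


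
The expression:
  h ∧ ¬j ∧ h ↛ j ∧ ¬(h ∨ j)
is never true.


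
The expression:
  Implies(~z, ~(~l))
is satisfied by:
  {z: True, l: True}
  {z: True, l: False}
  {l: True, z: False}


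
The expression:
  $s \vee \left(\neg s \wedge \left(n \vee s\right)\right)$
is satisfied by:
  {n: True, s: True}
  {n: True, s: False}
  {s: True, n: False}


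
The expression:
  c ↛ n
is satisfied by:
  {c: True, n: False}


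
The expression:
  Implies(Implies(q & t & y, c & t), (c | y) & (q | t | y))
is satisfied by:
  {q: True, y: True, t: True, c: True}
  {q: True, y: True, c: True, t: False}
  {y: True, t: True, c: True, q: False}
  {y: True, c: True, t: False, q: False}
  {y: True, t: True, q: True, c: False}
  {y: True, q: True, c: False, t: False}
  {y: True, t: True, c: False, q: False}
  {y: True, c: False, t: False, q: False}
  {q: True, c: True, t: True, y: False}
  {q: True, c: True, t: False, y: False}
  {c: True, t: True, q: False, y: False}


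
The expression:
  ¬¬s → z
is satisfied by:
  {z: True, s: False}
  {s: False, z: False}
  {s: True, z: True}


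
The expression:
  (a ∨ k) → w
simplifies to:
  w ∨ (¬a ∧ ¬k)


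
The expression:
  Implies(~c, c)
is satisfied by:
  {c: True}


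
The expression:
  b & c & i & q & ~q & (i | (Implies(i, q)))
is never true.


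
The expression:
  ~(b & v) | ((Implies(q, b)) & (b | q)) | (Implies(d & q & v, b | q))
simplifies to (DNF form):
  True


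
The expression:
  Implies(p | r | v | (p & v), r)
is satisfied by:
  {r: True, p: False, v: False}
  {r: True, v: True, p: False}
  {r: True, p: True, v: False}
  {r: True, v: True, p: True}
  {v: False, p: False, r: False}


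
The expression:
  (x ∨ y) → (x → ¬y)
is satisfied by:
  {y: False, x: False}
  {x: True, y: False}
  {y: True, x: False}


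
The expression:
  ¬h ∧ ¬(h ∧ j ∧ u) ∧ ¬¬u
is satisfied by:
  {u: True, h: False}


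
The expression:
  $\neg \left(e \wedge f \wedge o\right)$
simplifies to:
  $\neg e \vee \neg f \vee \neg o$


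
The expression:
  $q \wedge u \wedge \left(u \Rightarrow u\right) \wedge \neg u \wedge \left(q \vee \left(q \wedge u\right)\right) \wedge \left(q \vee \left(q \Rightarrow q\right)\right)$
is never true.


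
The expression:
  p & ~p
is never true.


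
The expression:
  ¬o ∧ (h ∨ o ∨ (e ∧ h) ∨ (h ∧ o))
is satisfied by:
  {h: True, o: False}


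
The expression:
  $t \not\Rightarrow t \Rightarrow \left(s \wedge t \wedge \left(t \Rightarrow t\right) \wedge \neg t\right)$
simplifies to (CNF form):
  $\text{True}$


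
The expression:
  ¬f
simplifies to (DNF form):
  ¬f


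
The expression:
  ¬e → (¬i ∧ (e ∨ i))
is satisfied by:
  {e: True}


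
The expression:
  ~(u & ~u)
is always true.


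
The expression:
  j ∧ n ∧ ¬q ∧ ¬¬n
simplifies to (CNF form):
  j ∧ n ∧ ¬q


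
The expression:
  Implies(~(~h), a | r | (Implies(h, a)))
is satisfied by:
  {r: True, a: True, h: False}
  {r: True, h: False, a: False}
  {a: True, h: False, r: False}
  {a: False, h: False, r: False}
  {r: True, a: True, h: True}
  {r: True, h: True, a: False}
  {a: True, h: True, r: False}


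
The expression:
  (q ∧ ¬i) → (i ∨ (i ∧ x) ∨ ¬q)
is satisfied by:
  {i: True, q: False}
  {q: False, i: False}
  {q: True, i: True}


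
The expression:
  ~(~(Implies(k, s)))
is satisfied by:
  {s: True, k: False}
  {k: False, s: False}
  {k: True, s: True}


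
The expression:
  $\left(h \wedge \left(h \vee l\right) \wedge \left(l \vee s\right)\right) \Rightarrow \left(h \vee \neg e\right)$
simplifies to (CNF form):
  $\text{True}$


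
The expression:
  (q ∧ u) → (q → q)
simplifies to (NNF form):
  True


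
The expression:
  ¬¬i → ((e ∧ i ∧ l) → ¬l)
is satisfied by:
  {l: False, e: False, i: False}
  {i: True, l: False, e: False}
  {e: True, l: False, i: False}
  {i: True, e: True, l: False}
  {l: True, i: False, e: False}
  {i: True, l: True, e: False}
  {e: True, l: True, i: False}


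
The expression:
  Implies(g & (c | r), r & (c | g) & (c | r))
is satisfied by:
  {r: True, g: False, c: False}
  {g: False, c: False, r: False}
  {r: True, c: True, g: False}
  {c: True, g: False, r: False}
  {r: True, g: True, c: False}
  {g: True, r: False, c: False}
  {r: True, c: True, g: True}


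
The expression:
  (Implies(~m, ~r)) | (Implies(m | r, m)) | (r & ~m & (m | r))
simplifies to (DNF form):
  True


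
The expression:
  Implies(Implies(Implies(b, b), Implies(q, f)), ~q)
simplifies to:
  ~f | ~q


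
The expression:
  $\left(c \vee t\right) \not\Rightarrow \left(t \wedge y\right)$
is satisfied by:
  {c: True, t: False, y: False}
  {y: True, c: True, t: False}
  {c: True, t: True, y: False}
  {t: True, y: False, c: False}


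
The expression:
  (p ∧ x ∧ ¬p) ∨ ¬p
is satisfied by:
  {p: False}


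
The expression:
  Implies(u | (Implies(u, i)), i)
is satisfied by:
  {i: True}


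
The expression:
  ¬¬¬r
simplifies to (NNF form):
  ¬r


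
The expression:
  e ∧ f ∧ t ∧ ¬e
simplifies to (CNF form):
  False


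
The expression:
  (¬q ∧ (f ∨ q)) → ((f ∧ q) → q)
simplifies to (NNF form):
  True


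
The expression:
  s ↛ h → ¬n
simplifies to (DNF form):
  h ∨ ¬n ∨ ¬s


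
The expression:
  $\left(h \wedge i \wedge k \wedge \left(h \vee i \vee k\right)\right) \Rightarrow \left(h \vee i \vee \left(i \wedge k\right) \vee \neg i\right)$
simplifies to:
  $\text{True}$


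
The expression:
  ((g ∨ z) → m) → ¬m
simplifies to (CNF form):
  ¬m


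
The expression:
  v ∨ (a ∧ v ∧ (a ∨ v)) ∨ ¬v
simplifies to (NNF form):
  True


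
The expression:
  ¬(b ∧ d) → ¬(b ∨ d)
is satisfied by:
  {d: False, b: False}
  {b: True, d: True}


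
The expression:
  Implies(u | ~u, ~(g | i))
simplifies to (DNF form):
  ~g & ~i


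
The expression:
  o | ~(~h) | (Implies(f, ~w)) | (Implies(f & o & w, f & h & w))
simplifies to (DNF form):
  True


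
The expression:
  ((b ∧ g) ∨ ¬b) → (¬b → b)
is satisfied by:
  {b: True}


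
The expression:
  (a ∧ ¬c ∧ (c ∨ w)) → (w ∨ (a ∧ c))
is always true.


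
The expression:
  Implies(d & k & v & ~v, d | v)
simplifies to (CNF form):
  True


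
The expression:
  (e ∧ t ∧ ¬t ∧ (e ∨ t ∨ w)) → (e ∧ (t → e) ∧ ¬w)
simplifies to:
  True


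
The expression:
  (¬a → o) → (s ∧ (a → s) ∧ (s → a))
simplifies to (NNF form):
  (a ∧ s) ∨ (¬a ∧ ¬o)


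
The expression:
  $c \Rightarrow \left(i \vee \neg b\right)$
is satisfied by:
  {i: True, c: False, b: False}
  {c: False, b: False, i: False}
  {i: True, b: True, c: False}
  {b: True, c: False, i: False}
  {i: True, c: True, b: False}
  {c: True, i: False, b: False}
  {i: True, b: True, c: True}


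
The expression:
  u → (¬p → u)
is always true.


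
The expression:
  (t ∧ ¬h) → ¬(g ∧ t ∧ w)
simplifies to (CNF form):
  h ∨ ¬g ∨ ¬t ∨ ¬w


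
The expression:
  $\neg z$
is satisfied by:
  {z: False}


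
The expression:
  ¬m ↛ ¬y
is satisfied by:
  {y: True, m: False}


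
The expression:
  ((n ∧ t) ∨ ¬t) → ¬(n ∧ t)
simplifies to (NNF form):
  ¬n ∨ ¬t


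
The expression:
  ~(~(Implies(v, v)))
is always true.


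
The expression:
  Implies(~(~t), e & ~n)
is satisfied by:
  {e: True, t: False, n: False}
  {e: False, t: False, n: False}
  {n: True, e: True, t: False}
  {n: True, e: False, t: False}
  {t: True, e: True, n: False}


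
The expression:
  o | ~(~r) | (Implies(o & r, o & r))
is always true.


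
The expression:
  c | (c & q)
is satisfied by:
  {c: True}


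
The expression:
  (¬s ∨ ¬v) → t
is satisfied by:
  {t: True, s: True, v: True}
  {t: True, s: True, v: False}
  {t: True, v: True, s: False}
  {t: True, v: False, s: False}
  {s: True, v: True, t: False}


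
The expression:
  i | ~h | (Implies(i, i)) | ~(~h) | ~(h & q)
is always true.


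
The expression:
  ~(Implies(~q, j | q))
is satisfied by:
  {q: False, j: False}


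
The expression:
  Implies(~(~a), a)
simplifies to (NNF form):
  True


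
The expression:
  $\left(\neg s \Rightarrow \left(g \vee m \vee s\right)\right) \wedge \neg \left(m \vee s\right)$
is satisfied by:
  {g: True, s: False, m: False}


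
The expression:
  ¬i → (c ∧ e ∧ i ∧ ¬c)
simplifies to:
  i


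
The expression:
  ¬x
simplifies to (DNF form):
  ¬x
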